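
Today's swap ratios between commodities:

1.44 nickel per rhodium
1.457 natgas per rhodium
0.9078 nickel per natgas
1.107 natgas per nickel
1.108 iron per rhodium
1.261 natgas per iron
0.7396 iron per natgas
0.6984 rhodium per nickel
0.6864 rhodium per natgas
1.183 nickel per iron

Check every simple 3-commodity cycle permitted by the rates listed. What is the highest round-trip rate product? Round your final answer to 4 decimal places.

1.0942

nickel→natgas→rhodium→nickel: 1.107 × 0.6864 × 1.44 = 1.09418
nickel→natgas→iron→nickel: 1.107 × 0.7396 × 1.183 = 0.96857
iron→natgas→rhodium→iron: 1.261 × 0.6864 × 1.108 = 0.95903
nickel→rhodium→natgas→nickel: 0.6984 × 1.457 × 0.9078 = 0.92375
nickel→rhodium→iron→nickel: 0.6984 × 1.108 × 1.183 = 0.91544
Maximum is nickel→natgas→rhodium→nickel at 1.0942; arbitrage exists.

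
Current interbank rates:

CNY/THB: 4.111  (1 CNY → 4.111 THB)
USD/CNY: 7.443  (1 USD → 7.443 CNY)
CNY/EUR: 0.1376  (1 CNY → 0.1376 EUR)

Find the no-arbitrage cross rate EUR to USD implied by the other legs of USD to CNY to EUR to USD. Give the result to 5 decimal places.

0.97641

Known legs of the cycle: 7.443 × 0.1376 = 1.0241568
For no arbitrage the full-cycle product must be 1, so the missing rate is 1 / 1.0241568 ≈ 0.9764130.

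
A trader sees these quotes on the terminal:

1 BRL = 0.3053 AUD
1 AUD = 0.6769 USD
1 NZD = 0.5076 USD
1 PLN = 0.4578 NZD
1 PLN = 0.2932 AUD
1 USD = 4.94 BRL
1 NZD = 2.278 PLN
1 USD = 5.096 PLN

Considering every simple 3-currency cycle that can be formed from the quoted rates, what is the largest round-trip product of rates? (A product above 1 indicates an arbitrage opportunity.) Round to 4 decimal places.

PLN→NZD→USD→PLN: 0.4578 × 0.5076 × 5.096 = 1.18420
AUD→USD→BRL→AUD: 0.6769 × 4.94 × 0.3053 = 1.02089
AUD→USD→PLN→AUD: 0.6769 × 5.096 × 0.2932 = 1.01139
Maximum is PLN→NZD→USD→PLN at 1.1842; arbitrage exists.

1.1842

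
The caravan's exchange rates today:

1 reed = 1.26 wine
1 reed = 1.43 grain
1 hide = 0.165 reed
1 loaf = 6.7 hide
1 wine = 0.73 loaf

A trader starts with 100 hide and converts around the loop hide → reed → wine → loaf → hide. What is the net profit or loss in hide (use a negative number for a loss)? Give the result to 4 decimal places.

1.6839

100 hide × 0.165 = 16.5 reed
16.5 reed × 1.26 = 20.79 wine
20.79 wine × 0.73 = 15.1767 loaf
15.1767 loaf × 6.7 = 101.68389 hide
Net change: 101.68389 − 100 = 1.68389 hide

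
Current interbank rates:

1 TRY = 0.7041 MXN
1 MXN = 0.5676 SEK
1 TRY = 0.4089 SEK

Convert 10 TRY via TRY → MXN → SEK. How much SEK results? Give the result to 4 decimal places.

3.9965

10 TRY × 0.7041 = 7.041 MXN
7.041 MXN × 0.5676 = 3.9964716 SEK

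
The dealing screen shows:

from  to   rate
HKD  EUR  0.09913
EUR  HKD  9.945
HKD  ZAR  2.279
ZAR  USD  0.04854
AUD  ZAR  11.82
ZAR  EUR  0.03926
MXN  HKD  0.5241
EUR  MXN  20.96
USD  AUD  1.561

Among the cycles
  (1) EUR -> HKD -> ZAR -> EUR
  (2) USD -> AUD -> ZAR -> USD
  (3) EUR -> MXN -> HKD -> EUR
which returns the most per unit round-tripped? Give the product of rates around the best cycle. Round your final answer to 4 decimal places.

1.0890

(1) 9.945 × 2.279 × 0.03926 = 0.88981
(2) 1.561 × 11.82 × 0.04854 = 0.89561
(3) 20.96 × 0.5241 × 0.09913 = 1.08896
Highest is cycle (3) at 1.0890 (>1, arbitrage).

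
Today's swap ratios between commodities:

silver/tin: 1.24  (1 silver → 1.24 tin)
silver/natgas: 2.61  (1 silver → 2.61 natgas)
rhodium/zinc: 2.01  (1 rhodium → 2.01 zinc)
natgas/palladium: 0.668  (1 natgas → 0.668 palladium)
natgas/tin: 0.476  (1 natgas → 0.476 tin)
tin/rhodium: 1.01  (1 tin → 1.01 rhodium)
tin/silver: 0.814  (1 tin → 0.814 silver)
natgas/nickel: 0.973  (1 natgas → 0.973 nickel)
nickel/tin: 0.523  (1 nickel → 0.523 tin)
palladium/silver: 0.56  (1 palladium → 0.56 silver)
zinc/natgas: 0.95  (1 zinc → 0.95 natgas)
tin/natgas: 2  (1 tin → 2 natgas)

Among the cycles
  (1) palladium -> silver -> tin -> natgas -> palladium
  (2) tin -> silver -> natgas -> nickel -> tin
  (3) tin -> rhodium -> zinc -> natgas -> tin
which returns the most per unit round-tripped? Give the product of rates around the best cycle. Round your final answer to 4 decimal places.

1.0811

(1) 0.56 × 1.24 × 2 × 0.668 = 0.92772
(2) 0.814 × 2.61 × 0.973 × 0.523 = 1.08113
(3) 1.01 × 2.01 × 0.95 × 0.476 = 0.91801
Highest is cycle (2) at 1.0811 (>1, arbitrage).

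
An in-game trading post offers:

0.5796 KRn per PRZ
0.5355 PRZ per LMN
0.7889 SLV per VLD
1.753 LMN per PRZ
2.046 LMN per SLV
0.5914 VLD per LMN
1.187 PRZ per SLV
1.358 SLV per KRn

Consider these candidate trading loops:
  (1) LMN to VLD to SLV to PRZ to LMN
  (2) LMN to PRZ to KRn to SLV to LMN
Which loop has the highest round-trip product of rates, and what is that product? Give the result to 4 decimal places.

(1) 0.5914 × 0.7889 × 1.187 × 1.753 = 0.97081
(2) 0.5355 × 0.5796 × 1.358 × 2.046 = 0.86237
Highest is cycle (1) at 0.9708 (≤1, no arbitrage).

0.9708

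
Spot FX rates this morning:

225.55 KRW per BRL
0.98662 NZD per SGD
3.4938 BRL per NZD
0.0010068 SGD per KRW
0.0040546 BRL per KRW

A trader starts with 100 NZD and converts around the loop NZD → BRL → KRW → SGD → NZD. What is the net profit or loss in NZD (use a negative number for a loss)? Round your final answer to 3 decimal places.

-21.723

100 NZD × 3.4938 = 349.38 BRL
349.38 BRL × 225.55 = 78802.659 KRW
78802.659 KRW × 0.0010068 = 79.3385170812 SGD
79.3385170812 SGD × 0.98662 = 78.276967722653544 NZD
Net change: 78.276967722653544 − 100 = -21.723032277346456 NZD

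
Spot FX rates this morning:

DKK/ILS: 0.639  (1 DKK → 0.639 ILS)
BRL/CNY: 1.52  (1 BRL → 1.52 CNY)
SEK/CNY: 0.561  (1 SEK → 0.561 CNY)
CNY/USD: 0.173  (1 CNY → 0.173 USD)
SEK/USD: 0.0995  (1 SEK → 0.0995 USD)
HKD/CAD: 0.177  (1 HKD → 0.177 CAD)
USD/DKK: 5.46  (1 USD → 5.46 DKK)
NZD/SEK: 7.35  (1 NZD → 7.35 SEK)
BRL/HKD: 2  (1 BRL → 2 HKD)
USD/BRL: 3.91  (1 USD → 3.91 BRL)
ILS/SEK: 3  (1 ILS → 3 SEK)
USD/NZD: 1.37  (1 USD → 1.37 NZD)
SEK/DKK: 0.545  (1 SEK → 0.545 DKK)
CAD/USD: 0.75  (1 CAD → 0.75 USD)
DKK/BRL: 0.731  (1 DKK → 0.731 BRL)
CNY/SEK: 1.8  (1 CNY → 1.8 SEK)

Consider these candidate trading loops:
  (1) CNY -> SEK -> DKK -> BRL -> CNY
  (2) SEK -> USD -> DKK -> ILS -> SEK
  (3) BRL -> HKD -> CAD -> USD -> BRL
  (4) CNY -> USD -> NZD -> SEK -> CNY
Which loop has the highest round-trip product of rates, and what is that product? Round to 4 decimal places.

(1) 1.8 × 0.545 × 0.731 × 1.52 = 1.09001
(2) 0.0995 × 5.46 × 0.639 × 3 = 1.04145
(3) 2 × 0.177 × 0.75 × 3.91 = 1.03811
(4) 0.173 × 1.37 × 7.35 × 0.561 = 0.97728
Highest is cycle (1) at 1.0900 (>1, arbitrage).

1.0900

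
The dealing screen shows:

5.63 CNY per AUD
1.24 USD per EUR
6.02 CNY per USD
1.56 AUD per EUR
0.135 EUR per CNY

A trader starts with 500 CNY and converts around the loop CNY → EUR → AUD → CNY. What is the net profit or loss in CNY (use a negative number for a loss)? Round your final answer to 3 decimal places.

92.839

500 CNY × 0.135 = 67.5 EUR
67.5 EUR × 1.56 = 105.3 AUD
105.3 AUD × 5.63 = 592.839 CNY
Net change: 592.839 − 500 = 92.839 CNY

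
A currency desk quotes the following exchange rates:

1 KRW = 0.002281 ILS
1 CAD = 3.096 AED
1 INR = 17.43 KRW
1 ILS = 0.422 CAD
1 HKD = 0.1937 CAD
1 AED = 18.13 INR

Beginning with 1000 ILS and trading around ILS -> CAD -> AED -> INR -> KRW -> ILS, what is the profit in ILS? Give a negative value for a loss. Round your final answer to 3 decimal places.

-58.254

1000 ILS × 0.422 = 422 CAD
422 CAD × 3.096 = 1306.512 AED
1306.512 AED × 18.13 = 23687.06256 INR
23687.06256 INR × 17.43 = 412865.5004208 KRW
412865.5004208 KRW × 0.002281 = 941.7462064598448 ILS
Net change: 941.7462064598448 − 1000 = -58.2537935401552 ILS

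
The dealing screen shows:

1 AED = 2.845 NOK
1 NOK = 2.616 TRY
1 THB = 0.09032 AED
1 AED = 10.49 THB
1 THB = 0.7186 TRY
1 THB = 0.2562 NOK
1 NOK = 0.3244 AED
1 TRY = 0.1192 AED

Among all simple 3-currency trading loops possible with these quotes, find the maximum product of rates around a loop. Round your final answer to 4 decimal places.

0.8985

TRY→AED→THB→TRY: 0.1192 × 10.49 × 0.7186 = 0.89854
NOK→TRY→AED→NOK: 2.616 × 0.1192 × 2.845 = 0.88715
NOK→AED→THB→NOK: 0.3244 × 10.49 × 0.2562 = 0.87184
Maximum is TRY→AED→THB→TRY at 0.8985; no arbitrage — every cycle loses value.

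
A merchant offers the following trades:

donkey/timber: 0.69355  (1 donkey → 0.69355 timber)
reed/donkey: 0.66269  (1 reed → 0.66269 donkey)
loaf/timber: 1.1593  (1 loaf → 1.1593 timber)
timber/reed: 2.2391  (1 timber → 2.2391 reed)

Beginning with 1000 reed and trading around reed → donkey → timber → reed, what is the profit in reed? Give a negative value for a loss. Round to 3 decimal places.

1000 reed × 0.66269 = 662.69 donkey
662.69 donkey × 0.69355 = 459.6086495 timber
459.6086495 timber × 2.2391 = 1029.10972709545 reed
Net change: 1029.10972709545 − 1000 = 29.10972709545 reed

29.110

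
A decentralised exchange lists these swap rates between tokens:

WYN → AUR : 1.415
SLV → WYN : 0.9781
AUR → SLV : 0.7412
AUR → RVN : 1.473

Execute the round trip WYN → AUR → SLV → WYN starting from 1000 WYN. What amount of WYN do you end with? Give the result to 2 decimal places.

1025.83

1000 WYN × 1.415 = 1415 AUR
1415 AUR × 0.7412 = 1048.798 SLV
1048.798 SLV × 0.9781 = 1025.8293238 WYN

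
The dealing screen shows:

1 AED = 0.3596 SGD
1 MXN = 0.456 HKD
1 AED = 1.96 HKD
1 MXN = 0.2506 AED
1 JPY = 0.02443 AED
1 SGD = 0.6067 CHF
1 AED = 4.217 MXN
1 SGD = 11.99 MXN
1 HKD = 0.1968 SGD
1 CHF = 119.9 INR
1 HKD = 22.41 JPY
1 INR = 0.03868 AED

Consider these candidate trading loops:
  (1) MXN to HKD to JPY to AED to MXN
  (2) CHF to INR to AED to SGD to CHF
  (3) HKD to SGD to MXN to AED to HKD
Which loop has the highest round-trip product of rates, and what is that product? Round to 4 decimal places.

1.1590

(1) 0.456 × 22.41 × 0.02443 × 4.217 = 1.05277
(2) 119.9 × 0.03868 × 0.3596 × 0.6067 = 1.01181
(3) 0.1968 × 11.99 × 0.2506 × 1.96 = 1.15899
Highest is cycle (3) at 1.1590 (>1, arbitrage).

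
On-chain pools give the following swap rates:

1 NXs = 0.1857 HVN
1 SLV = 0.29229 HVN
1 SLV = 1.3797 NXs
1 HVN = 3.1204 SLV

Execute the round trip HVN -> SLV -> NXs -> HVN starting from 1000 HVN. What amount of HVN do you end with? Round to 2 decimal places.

799.48

1000 HVN × 3.1204 = 3120.4 SLV
3120.4 SLV × 1.3797 = 4305.21588 NXs
4305.21588 NXs × 0.1857 = 799.478588916 HVN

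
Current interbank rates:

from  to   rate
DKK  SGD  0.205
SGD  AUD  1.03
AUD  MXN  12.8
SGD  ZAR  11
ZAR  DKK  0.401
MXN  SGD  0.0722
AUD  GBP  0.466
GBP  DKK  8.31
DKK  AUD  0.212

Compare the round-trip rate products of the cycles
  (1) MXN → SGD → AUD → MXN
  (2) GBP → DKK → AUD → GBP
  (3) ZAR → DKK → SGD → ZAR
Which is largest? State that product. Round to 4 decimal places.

(1) 0.0722 × 1.03 × 12.8 = 0.95188
(2) 8.31 × 0.212 × 0.466 = 0.82096
(3) 0.401 × 0.205 × 11 = 0.90426
Highest is cycle (1) at 0.9519 (≤1, no arbitrage).

0.9519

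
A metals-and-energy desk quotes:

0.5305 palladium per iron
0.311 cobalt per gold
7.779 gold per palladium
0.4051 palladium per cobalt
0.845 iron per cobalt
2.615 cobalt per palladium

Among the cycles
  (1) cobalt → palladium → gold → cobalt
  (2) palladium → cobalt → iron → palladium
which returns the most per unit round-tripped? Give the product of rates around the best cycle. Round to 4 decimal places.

1.1722

(1) 0.4051 × 7.779 × 0.311 = 0.98005
(2) 2.615 × 0.845 × 0.5305 = 1.17223
Highest is cycle (2) at 1.1722 (>1, arbitrage).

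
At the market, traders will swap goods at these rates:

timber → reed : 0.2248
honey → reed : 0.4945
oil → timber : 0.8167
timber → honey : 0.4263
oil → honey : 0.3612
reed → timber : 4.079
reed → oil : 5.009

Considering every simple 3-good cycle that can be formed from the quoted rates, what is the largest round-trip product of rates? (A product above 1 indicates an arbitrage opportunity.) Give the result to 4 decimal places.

reed→oil→timber→reed: 5.009 × 0.8167 × 0.2248 = 0.91962
reed→oil→honey→reed: 5.009 × 0.3612 × 0.4945 = 0.89467
reed→timber→honey→reed: 4.079 × 0.4263 × 0.4945 = 0.85988
Maximum is reed→oil→timber→reed at 0.9196; no arbitrage — every cycle loses value.

0.9196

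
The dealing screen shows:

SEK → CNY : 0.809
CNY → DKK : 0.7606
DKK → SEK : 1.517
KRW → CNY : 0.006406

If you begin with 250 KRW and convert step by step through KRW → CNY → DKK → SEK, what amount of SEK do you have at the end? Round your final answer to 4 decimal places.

1.8479

250 KRW × 0.006406 = 1.6015 CNY
1.6015 CNY × 0.7606 = 1.2181009 DKK
1.2181009 DKK × 1.517 = 1.8478590653 SEK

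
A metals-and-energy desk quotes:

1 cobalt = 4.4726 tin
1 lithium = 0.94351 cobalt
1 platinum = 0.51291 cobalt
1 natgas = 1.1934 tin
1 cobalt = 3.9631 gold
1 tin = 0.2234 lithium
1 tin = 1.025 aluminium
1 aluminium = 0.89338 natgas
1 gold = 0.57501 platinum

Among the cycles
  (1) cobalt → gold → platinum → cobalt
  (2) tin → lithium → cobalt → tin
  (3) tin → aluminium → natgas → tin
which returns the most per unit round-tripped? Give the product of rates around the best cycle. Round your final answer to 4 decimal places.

(1) 3.9631 × 0.57501 × 0.51291 = 1.16883
(2) 0.2234 × 0.94351 × 4.4726 = 0.94274
(3) 1.025 × 0.89338 × 1.1934 = 1.09281
Highest is cycle (1) at 1.1688 (>1, arbitrage).

1.1688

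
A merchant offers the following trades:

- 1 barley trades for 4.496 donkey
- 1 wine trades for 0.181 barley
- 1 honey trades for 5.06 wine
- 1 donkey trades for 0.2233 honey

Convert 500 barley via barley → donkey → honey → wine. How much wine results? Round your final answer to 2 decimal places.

2540.01

500 barley × 4.496 = 2248 donkey
2248 donkey × 0.2233 = 501.9784 honey
501.9784 honey × 5.06 = 2540.010704 wine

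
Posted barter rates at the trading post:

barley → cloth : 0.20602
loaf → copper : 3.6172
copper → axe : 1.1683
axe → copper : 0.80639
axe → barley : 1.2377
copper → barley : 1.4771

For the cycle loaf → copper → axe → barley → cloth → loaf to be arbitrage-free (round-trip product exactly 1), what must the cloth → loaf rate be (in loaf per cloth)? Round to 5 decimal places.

Known legs of the cycle: 3.6172 × 1.1683 × 1.2377 × 0.20602 = 1.07758533563232104
For no arbitrage the full-cycle product must be 1, so the missing rate is 1 / 1.07758533563232104 ≈ 0.9280008.

0.92800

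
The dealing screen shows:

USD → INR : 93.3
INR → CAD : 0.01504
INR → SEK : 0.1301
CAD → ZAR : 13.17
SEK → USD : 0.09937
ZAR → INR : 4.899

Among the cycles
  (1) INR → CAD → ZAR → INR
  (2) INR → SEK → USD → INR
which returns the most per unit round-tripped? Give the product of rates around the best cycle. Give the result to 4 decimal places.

1.2062

(1) 0.01504 × 13.17 × 4.899 = 0.97038
(2) 0.1301 × 0.09937 × 93.3 = 1.20619
Highest is cycle (2) at 1.2062 (>1, arbitrage).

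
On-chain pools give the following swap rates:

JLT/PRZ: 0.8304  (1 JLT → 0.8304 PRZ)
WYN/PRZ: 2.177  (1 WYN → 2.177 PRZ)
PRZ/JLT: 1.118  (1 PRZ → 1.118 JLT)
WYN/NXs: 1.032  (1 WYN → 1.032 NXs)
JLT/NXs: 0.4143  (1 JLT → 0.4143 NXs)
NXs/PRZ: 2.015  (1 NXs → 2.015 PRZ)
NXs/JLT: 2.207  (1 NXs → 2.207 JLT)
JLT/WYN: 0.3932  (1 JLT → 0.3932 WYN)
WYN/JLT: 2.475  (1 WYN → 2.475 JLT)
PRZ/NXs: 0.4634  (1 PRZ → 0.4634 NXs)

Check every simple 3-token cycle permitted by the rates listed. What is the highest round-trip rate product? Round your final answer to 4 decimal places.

0.9570

WYN→PRZ→JLT→WYN: 2.177 × 1.118 × 0.3932 = 0.95700
NXs→PRZ→JLT→NXs: 2.015 × 1.118 × 0.4143 = 0.93332
NXs→JLT→WYN→NXs: 2.207 × 0.3932 × 1.032 = 0.89556
NXs→JLT→PRZ→NXs: 2.207 × 0.8304 × 0.4634 = 0.84927
Maximum is WYN→PRZ→JLT→WYN at 0.9570; no arbitrage — every cycle loses value.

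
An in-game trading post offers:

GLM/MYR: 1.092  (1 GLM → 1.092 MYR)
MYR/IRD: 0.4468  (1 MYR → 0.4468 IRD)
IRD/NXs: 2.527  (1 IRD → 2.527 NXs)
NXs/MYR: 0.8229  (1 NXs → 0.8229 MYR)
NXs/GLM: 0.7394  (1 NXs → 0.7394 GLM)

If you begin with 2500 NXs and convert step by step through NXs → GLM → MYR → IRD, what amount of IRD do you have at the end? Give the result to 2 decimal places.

2500 NXs × 0.7394 = 1848.5 GLM
1848.5 GLM × 1.092 = 2018.562 MYR
2018.562 MYR × 0.4468 = 901.8935016 IRD

901.89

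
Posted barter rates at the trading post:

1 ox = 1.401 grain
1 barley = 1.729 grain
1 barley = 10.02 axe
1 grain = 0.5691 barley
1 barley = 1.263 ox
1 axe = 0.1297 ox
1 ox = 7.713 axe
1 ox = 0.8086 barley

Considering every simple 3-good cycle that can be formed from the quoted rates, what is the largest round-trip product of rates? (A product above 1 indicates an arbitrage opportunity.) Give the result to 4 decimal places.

axe→ox→barley→axe: 0.1297 × 0.8086 × 10.02 = 1.05085
ox→grain→barley→ox: 1.401 × 0.5691 × 1.263 = 1.00700
Maximum is axe→ox→barley→axe at 1.0509; arbitrage exists.

1.0509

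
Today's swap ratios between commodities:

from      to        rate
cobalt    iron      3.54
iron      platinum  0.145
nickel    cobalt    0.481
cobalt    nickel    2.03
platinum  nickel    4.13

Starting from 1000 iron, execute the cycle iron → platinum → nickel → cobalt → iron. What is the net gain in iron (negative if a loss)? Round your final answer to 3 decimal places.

1000 iron × 0.145 = 145 platinum
145 platinum × 4.13 = 598.85 nickel
598.85 nickel × 0.481 = 288.04685 cobalt
288.04685 cobalt × 3.54 = 1019.685849 iron
Net change: 1019.685849 − 1000 = 19.685849 iron

19.686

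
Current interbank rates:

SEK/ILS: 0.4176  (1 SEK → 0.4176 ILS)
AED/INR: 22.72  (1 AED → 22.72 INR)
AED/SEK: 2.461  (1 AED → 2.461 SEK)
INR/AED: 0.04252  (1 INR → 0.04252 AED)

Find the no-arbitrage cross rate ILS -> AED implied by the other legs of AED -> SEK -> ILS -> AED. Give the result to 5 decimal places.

0.97303

Known legs of the cycle: 2.461 × 0.4176 = 1.0277136
For no arbitrage the full-cycle product must be 1, so the missing rate is 1 / 1.0277136 ≈ 0.9730337.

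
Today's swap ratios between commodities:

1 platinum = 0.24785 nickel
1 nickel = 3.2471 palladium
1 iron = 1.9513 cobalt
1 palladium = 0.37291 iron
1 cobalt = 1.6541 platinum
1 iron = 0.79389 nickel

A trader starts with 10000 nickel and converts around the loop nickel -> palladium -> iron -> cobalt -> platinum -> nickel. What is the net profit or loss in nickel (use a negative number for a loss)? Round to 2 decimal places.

10000 nickel × 3.2471 = 32471 palladium
32471 palladium × 0.37291 = 12108.76061 iron
12108.76061 iron × 1.9513 = 23627.824578293 cobalt
23627.824578293 cobalt × 1.6541 = 39082.7846349544513 platinum
39082.7846349544513 platinum × 0.24785 = 9686.668171773460754705 nickel
Net change: 9686.668171773460754705 − 10000 = -313.331828226539245295 nickel

-313.33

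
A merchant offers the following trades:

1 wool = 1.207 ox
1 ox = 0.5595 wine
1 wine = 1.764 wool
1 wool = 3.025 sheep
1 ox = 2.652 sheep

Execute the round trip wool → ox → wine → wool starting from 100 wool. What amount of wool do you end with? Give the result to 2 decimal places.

100 wool × 1.207 = 120.7 ox
120.7 ox × 0.5595 = 67.53165 wine
67.53165 wine × 1.764 = 119.1258306 wool

119.13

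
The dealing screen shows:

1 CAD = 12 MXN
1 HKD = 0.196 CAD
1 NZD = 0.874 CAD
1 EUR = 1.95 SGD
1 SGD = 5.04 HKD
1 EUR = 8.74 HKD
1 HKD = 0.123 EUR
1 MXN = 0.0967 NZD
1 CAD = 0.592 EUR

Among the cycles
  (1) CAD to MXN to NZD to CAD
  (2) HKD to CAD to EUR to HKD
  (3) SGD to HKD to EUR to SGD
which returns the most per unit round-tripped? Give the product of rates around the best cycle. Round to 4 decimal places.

1.2088

(1) 12 × 0.0967 × 0.874 = 1.01419
(2) 0.196 × 0.592 × 8.74 = 1.01412
(3) 5.04 × 0.123 × 1.95 = 1.20884
Highest is cycle (3) at 1.2088 (>1, arbitrage).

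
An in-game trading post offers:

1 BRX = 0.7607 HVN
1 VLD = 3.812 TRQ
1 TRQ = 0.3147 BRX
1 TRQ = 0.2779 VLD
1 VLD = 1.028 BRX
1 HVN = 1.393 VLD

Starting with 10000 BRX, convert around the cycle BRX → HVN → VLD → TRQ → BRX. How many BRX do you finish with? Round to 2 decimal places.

10000 BRX × 0.7607 = 7607 HVN
7607 HVN × 1.393 = 10596.551 VLD
10596.551 VLD × 3.812 = 40394.052412 TRQ
40394.052412 TRQ × 0.3147 = 12712.0082940564 BRX

12712.01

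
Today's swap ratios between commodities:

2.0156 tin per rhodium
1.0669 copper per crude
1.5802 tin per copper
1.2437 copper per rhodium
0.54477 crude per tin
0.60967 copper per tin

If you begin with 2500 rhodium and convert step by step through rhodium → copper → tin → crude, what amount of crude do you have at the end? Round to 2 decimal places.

2500 rhodium × 1.2437 = 3109.25 copper
3109.25 copper × 1.5802 = 4913.23685 tin
4913.23685 tin × 0.54477 = 2676.5840387745 crude

2676.58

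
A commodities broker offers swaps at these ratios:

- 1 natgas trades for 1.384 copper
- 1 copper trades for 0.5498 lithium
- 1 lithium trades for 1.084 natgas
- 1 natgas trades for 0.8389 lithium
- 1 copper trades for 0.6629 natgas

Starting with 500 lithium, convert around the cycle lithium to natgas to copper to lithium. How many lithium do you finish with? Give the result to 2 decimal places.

500 lithium × 1.084 = 542 natgas
542 natgas × 1.384 = 750.128 copper
750.128 copper × 0.5498 = 412.4203744 lithium

412.42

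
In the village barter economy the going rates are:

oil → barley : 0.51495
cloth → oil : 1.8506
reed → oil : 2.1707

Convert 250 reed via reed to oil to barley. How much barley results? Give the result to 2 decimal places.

279.45

250 reed × 2.1707 = 542.675 oil
542.675 oil × 0.51495 = 279.45049125 barley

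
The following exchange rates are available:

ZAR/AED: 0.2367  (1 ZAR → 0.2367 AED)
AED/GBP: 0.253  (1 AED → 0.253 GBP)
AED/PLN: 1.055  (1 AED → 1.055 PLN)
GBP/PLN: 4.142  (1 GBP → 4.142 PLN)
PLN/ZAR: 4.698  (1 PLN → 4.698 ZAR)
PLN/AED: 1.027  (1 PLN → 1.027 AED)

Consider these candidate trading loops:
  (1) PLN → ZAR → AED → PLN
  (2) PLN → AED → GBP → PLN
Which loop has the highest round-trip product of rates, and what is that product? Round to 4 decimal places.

(1) 4.698 × 0.2367 × 1.055 = 1.17318
(2) 1.027 × 0.253 × 4.142 = 1.07622
Highest is cycle (1) at 1.1732 (>1, arbitrage).

1.1732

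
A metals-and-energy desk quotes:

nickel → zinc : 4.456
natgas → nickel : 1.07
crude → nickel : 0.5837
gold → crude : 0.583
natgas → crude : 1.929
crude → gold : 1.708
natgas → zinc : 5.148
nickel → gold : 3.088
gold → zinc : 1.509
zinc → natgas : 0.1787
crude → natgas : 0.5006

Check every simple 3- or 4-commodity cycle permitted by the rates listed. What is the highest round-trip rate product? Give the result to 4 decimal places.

crude→nickel→gold→crude: 0.5837 × 3.088 × 0.583 = 1.05084
crude→natgas→nickel→gold→crude: 0.5006 × 1.07 × 3.088 × 0.583 = 0.96432
crude→nickel→zinc→natgas→crude: 0.5837 × 4.456 × 0.1787 × 1.929 = 0.89659
natgas→nickel→gold→zinc→natgas: 1.07 × 3.088 × 1.509 × 0.1787 = 0.89099
crude→gold→zinc→natgas→crude: 1.708 × 1.509 × 0.1787 × 1.929 = 0.88845
natgas→nickel→zinc→natgas: 1.07 × 4.456 × 0.1787 = 0.85203
Maximum is crude→nickel→gold→crude at 1.0508; arbitrage exists.

1.0508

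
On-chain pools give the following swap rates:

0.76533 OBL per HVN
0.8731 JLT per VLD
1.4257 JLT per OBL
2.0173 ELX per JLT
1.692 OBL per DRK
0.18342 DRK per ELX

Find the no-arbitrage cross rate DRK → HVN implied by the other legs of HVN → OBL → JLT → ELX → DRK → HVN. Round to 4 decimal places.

2.4769

Known legs of the cycle: 0.76533 × 1.4257 × 2.0173 × 0.18342 = 0.403732828800495846
For no arbitrage the full-cycle product must be 1, so the missing rate is 1 / 0.403732828800495846 ≈ 2.476886.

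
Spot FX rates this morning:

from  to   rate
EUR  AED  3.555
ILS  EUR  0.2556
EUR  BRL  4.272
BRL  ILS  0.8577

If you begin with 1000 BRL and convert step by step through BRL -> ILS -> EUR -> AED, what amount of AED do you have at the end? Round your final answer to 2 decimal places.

1000 BRL × 0.8577 = 857.7 ILS
857.7 ILS × 0.2556 = 219.22812 EUR
219.22812 EUR × 3.555 = 779.3559666 AED

779.36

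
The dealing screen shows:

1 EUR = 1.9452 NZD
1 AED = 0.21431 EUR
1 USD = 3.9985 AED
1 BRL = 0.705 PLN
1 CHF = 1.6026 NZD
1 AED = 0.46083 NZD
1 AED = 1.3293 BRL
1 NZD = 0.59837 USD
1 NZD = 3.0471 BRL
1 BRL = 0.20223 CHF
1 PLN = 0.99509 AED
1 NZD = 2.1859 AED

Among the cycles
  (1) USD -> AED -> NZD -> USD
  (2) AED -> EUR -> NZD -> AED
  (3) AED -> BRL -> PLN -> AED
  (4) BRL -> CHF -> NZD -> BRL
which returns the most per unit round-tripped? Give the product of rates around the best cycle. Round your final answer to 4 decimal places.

1.1026

(1) 3.9985 × 0.46083 × 0.59837 = 1.10257
(2) 0.21431 × 1.9452 × 2.1859 = 0.91125
(3) 1.3293 × 0.705 × 0.99509 = 0.93256
(4) 0.20223 × 1.6026 × 3.0471 = 0.98755
Highest is cycle (1) at 1.1026 (>1, arbitrage).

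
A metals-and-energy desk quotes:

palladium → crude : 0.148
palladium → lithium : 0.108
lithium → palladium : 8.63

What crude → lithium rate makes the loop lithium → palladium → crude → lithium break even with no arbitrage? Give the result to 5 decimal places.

Known legs of the cycle: 8.63 × 0.148 = 1.27724
For no arbitrage the full-cycle product must be 1, so the missing rate is 1 / 1.27724 ≈ 0.7829382.

0.78294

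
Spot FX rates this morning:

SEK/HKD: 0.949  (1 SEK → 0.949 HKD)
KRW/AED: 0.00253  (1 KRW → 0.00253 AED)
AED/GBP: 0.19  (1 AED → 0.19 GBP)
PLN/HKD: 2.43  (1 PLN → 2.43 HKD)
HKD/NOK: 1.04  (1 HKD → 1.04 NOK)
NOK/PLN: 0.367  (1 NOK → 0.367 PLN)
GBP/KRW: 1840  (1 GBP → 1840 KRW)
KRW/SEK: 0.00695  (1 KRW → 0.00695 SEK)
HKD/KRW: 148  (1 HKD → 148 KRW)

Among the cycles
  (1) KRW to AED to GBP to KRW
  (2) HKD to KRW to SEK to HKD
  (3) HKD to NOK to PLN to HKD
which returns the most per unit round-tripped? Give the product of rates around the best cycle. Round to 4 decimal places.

(1) 0.00253 × 0.19 × 1840 = 0.88449
(2) 148 × 0.00695 × 0.949 = 0.97614
(3) 1.04 × 0.367 × 2.43 = 0.92748
Highest is cycle (2) at 0.9761 (≤1, no arbitrage).

0.9761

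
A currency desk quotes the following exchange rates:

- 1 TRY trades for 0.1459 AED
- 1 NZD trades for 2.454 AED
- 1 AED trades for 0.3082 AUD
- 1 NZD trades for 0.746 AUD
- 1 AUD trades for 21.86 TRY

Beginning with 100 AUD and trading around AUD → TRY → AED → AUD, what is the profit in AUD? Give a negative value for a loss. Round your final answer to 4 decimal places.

-1.7035

100 AUD × 21.86 = 2186 TRY
2186 TRY × 0.1459 = 318.9374 AED
318.9374 AED × 0.3082 = 98.29650668 AUD
Net change: 98.29650668 − 100 = -1.70349332 AUD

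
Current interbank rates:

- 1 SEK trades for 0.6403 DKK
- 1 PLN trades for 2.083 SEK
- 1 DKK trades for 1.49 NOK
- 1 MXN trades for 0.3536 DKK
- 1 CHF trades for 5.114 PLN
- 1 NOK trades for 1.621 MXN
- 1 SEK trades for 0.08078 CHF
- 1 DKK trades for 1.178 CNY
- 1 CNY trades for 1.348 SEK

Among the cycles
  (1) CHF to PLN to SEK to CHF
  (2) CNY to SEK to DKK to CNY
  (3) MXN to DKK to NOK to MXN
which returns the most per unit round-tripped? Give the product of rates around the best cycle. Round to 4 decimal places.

1.0168

(1) 5.114 × 2.083 × 0.08078 = 0.86051
(2) 1.348 × 0.6403 × 1.178 = 1.01676
(3) 0.3536 × 1.49 × 1.621 = 0.85405
Highest is cycle (2) at 1.0168 (>1, arbitrage).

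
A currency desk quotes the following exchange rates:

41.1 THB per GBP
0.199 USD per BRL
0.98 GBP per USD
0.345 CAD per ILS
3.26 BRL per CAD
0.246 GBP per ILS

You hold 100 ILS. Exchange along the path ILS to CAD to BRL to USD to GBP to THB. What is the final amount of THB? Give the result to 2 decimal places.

901.48

100 ILS × 0.345 = 34.5 CAD
34.5 CAD × 3.26 = 112.47 BRL
112.47 BRL × 0.199 = 22.38153 USD
22.38153 USD × 0.98 = 21.9338994 GBP
21.9338994 GBP × 41.1 = 901.48326534 THB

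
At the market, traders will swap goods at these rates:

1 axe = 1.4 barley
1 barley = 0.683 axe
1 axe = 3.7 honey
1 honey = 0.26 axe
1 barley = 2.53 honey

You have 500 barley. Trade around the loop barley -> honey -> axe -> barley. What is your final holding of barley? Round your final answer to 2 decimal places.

500 barley × 2.53 = 1265 honey
1265 honey × 0.26 = 328.9 axe
328.9 axe × 1.4 = 460.46 barley

460.46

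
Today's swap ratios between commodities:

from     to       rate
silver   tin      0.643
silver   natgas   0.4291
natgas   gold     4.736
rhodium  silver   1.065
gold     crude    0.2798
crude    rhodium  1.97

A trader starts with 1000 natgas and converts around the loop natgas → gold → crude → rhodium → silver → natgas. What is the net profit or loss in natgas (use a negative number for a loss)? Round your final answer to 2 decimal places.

192.98

1000 natgas × 4.736 = 4736 gold
4736 gold × 0.2798 = 1325.1328 crude
1325.1328 crude × 1.97 = 2610.511616 rhodium
2610.511616 rhodium × 1.065 = 2780.19487104 silver
2780.19487104 silver × 0.4291 = 1192.981619163264 natgas
Net change: 1192.981619163264 − 1000 = 192.981619163264 natgas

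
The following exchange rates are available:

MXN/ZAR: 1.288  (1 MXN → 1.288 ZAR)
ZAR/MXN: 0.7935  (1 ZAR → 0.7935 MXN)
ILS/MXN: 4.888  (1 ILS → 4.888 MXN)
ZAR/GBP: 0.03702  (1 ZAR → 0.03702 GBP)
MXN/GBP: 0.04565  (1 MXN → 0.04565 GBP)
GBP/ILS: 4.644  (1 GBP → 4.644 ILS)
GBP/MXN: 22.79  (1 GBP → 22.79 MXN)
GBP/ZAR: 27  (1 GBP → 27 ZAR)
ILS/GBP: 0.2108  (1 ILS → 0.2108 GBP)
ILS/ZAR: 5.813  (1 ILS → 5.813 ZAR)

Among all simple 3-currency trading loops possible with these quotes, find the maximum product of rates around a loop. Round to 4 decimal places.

1.0867

GBP→MXN→ZAR→GBP: 22.79 × 1.288 × 0.03702 = 1.08667
ILS→MXN→GBP→ILS: 4.888 × 0.04565 × 4.644 = 1.03625
ILS→ZAR→GBP→ILS: 5.813 × 0.03702 × 4.644 = 0.99938
GBP→ZAR→MXN→GBP: 27 × 0.7935 × 0.04565 = 0.97803
Maximum is GBP→MXN→ZAR→GBP at 1.0867; arbitrage exists.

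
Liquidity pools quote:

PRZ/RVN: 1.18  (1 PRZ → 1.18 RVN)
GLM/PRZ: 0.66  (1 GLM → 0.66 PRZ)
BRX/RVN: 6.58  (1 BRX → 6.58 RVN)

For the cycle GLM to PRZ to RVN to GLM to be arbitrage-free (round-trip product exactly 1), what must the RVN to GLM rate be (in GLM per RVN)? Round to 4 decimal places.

Known legs of the cycle: 0.66 × 1.18 = 0.7788
For no arbitrage the full-cycle product must be 1, so the missing rate is 1 / 0.7788 ≈ 1.284027.

1.2840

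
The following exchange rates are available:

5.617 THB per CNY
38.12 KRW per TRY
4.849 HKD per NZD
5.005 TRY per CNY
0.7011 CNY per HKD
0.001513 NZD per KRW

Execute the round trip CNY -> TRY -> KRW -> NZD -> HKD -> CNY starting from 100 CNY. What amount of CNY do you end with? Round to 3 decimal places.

100 CNY × 5.005 = 500.5 TRY
500.5 TRY × 38.12 = 19079.06 KRW
19079.06 KRW × 0.001513 = 28.86661778 NZD
28.86661778 NZD × 4.849 = 139.97422961522 HKD
139.97422961522 HKD × 0.7011 = 98.135932383230742 CNY

98.136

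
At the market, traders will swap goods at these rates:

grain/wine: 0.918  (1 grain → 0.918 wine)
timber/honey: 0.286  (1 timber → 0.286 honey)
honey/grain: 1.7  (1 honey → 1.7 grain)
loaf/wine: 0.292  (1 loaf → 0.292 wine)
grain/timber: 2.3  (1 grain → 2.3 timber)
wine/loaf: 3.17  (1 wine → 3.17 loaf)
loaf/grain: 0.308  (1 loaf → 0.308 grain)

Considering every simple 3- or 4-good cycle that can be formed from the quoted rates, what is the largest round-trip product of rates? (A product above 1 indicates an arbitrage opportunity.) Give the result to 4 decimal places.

timber→honey→grain→timber: 0.286 × 1.7 × 2.3 = 1.11826
loaf→grain→wine→loaf: 0.308 × 0.918 × 3.17 = 0.89630
Maximum is timber→honey→grain→timber at 1.1183; arbitrage exists.

1.1183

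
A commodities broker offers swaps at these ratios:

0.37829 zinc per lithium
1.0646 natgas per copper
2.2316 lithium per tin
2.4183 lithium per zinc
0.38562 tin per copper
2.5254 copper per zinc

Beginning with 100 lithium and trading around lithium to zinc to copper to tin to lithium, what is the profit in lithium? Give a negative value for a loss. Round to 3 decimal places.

100 lithium × 0.37829 = 37.829 zinc
37.829 zinc × 2.5254 = 95.5333566 copper
95.5333566 copper × 0.38562 = 36.839572972092 tin
36.839572972092 tin × 2.2316 = 82.2111910445205072 lithium
Net change: 82.2111910445205072 − 100 = -17.7888089554794928 lithium

-17.789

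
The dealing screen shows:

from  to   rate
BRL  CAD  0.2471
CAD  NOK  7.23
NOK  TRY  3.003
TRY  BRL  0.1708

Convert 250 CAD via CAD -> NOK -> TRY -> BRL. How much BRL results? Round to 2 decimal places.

927.09

250 CAD × 7.23 = 1807.5 NOK
1807.5 NOK × 3.003 = 5427.9225 TRY
5427.9225 TRY × 0.1708 = 927.089163 BRL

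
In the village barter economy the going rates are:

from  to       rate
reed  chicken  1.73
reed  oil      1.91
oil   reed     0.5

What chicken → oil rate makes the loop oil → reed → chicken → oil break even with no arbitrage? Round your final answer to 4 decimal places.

1.1561

Known legs of the cycle: 0.5 × 1.73 = 0.865
For no arbitrage the full-cycle product must be 1, so the missing rate is 1 / 0.865 ≈ 1.156069.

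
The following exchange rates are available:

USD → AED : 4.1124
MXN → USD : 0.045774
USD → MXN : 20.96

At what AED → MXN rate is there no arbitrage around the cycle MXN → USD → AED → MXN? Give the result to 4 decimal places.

5.3123

Known legs of the cycle: 0.045774 × 4.1124 = 0.1882409976
For no arbitrage the full-cycle product must be 1, so the missing rate is 1 / 0.1882409976 ≈ 5.312339.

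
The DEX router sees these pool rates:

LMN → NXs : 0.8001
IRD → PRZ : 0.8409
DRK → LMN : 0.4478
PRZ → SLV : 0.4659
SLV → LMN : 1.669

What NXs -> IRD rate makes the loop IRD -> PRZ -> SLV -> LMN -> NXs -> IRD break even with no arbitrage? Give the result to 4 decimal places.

Known legs of the cycle: 0.8409 × 0.4659 × 1.669 × 0.8001 = 0.523163781211239
For no arbitrage the full-cycle product must be 1, so the missing rate is 1 / 0.523163781211239 ≈ 1.911447.

1.9114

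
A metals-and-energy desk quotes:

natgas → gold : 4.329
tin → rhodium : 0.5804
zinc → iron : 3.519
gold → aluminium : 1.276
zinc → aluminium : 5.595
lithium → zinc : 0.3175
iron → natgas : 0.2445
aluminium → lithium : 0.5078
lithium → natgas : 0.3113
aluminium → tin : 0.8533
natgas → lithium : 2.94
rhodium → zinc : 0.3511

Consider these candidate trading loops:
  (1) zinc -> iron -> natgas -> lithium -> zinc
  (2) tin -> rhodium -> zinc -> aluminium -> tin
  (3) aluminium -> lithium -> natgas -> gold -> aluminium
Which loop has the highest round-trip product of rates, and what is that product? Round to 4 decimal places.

0.9729

(1) 3.519 × 0.2445 × 2.94 × 0.3175 = 0.80314
(2) 0.5804 × 0.3511 × 5.595 × 0.8533 = 0.97288
(3) 0.5078 × 0.3113 × 4.329 × 1.276 = 0.87319
Highest is cycle (2) at 0.9729 (≤1, no arbitrage).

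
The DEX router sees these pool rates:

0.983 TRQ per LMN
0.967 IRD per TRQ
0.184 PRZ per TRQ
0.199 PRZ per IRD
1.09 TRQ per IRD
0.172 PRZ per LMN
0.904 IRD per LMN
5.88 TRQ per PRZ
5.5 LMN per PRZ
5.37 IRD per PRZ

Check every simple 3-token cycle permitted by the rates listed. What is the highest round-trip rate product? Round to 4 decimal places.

IRD→PRZ→TRQ→IRD: 0.199 × 5.88 × 0.967 = 1.13151
IRD→TRQ→PRZ→IRD: 1.09 × 0.184 × 5.37 = 1.07701
LMN→TRQ→PRZ→LMN: 0.983 × 0.184 × 5.5 = 0.99480
IRD→PRZ→LMN→IRD: 0.199 × 5.5 × 0.904 = 0.98943
Maximum is IRD→PRZ→TRQ→IRD at 1.1315; arbitrage exists.

1.1315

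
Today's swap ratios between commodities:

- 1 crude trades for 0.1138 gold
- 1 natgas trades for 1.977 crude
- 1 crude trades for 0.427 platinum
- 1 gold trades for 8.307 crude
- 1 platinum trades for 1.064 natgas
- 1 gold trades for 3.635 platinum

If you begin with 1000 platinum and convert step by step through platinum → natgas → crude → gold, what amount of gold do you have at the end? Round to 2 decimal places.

239.38

1000 platinum × 1.064 = 1064 natgas
1064 natgas × 1.977 = 2103.528 crude
2103.528 crude × 0.1138 = 239.3814864 gold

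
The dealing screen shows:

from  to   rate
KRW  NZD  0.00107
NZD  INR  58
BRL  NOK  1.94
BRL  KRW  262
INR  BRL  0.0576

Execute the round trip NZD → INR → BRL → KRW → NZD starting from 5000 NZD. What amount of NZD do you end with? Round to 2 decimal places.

4682.80

5000 NZD × 58 = 290000 INR
290000 INR × 0.0576 = 16704 BRL
16704 BRL × 262 = 4376448 KRW
4376448 KRW × 0.00107 = 4682.79936 NZD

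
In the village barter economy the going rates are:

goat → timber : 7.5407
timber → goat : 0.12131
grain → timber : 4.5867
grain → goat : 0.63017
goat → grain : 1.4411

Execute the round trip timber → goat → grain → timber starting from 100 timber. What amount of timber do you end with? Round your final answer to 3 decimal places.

100 timber × 0.12131 = 12.131 goat
12.131 goat × 1.4411 = 17.4819841 grain
17.4819841 grain × 4.5867 = 80.18461647147 timber

80.185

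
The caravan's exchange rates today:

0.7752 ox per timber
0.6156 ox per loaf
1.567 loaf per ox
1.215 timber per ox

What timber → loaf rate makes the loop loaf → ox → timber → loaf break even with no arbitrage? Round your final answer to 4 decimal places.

1.3370

Known legs of the cycle: 0.6156 × 1.215 = 0.747954
For no arbitrage the full-cycle product must be 1, so the missing rate is 1 / 0.747954 ≈ 1.336981.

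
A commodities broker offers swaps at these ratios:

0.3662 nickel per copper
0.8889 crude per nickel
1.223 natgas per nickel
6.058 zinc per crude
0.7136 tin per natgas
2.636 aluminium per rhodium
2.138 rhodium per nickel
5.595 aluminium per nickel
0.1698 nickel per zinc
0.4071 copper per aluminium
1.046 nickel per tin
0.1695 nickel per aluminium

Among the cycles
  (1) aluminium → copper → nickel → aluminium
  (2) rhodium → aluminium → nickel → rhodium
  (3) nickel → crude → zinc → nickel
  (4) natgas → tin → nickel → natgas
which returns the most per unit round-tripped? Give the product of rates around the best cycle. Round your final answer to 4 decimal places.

(1) 0.4071 × 0.3662 × 5.595 = 0.83410
(2) 2.636 × 0.1695 × 2.138 = 0.95526
(3) 0.8889 × 6.058 × 0.1698 = 0.91437
(4) 0.7136 × 1.046 × 1.223 = 0.91288
Highest is cycle (2) at 0.9553 (≤1, no arbitrage).

0.9553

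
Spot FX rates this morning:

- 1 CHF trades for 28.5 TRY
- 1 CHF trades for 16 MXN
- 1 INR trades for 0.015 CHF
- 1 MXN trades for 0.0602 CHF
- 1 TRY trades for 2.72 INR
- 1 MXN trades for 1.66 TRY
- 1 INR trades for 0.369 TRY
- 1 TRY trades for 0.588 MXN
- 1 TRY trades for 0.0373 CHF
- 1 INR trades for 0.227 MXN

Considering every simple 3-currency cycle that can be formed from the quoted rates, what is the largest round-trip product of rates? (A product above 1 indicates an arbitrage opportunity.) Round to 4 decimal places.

1.1628

CHF→TRY→INR→CHF: 28.5 × 2.72 × 0.015 = 1.16280
MXN→TRY→INR→MXN: 1.66 × 2.72 × 0.227 = 1.02495
MXN→CHF→TRY→MXN: 0.0602 × 28.5 × 0.588 = 1.00883
MXN→TRY→CHF→MXN: 1.66 × 0.0373 × 16 = 0.99069
Maximum is CHF→TRY→INR→CHF at 1.1628; arbitrage exists.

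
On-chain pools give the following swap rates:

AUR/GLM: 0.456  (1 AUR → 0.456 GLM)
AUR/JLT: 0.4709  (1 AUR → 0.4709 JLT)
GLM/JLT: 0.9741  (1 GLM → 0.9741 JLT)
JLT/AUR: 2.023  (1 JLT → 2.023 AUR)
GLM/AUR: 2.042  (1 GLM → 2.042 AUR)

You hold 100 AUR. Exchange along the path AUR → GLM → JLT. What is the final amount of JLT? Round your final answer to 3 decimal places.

100 AUR × 0.456 = 45.6 GLM
45.6 GLM × 0.9741 = 44.41896 JLT

44.419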